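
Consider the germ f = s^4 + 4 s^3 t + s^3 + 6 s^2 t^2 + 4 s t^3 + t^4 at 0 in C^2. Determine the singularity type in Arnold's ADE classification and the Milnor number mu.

The Hessian of f at 0 is [[0, 0], [0, 0]] with rank 0, so corank 2. A Groebner basis of the Jacobian ideal J(f) in C{s,t} is {t^4, s*t^2 + t^3/3, s^2}; counting standard monomials gives mu = 6. Corank 2; j^3 = s^3 is a perfect cube, so E-series; the 4-jet and mu = 6 give E_6.

Type E_{6}, Milnor number mu = 6.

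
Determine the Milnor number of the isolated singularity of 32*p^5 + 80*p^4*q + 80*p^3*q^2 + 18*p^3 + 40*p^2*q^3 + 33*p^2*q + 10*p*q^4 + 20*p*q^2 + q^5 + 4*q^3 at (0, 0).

6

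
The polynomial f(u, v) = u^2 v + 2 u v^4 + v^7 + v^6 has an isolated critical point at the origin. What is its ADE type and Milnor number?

Type D7, Milnor number mu = 7.

The Hessian of f at 0 is [[0, 0], [0, 0]] with rank 0, so corank 2. A Groebner basis of the Jacobian ideal J(f) in C{u,v} is {u*v + v^4, u^3, u^2*v, -u^2/6 + u*v^2}; counting standard monomials gives mu = 7. Corank 2; j^3 = u^2*v has shape L^2 M (L != M), so D-series; mu = 7 gives D_7.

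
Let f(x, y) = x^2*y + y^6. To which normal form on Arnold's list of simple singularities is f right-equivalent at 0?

D_{7}

The Hessian of f at 0 has rank 0. Corank 2; j^3 = x^2*y has shape L^2 M (L != M), so D-series; mu = 7 gives D_7.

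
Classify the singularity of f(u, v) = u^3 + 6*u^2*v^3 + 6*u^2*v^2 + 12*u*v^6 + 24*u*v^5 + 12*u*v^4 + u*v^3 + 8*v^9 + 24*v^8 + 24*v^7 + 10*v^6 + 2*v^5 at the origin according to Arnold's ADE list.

The Hessian of f at 0 has rank 0. Corank 2; j^3 = u^3 is a perfect cube, so E-series; the 4-jet and mu = 7 give E_7.

E_7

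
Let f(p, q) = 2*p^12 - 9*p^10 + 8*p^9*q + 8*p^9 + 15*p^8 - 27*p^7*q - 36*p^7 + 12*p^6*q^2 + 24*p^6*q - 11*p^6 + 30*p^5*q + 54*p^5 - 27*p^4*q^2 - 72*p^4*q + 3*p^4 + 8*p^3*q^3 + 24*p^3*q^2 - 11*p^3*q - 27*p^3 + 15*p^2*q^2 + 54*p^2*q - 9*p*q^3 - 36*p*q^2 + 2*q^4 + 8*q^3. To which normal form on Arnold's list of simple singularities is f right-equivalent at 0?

E_{7}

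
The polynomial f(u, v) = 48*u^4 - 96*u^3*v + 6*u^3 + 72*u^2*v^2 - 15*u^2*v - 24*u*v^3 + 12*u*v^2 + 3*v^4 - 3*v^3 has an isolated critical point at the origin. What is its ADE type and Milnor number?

The Hessian of f at 0 is [[0, 0], [0, 0]] with rank 0, so corank 2. A Groebner basis of the Jacobian ideal J(f) in C{u,v} is {u*v^2 - u*v/8 + v^2/8, -u*v/8 + v^3 + v^2/8, u^2 - 3*u*v/2 + v^2/2}; counting standard monomials gives mu = 5. Corank 2; j^3 = 3*(u - v)^2*(2*u - v) has shape L^2 M (L != M), so D-series; mu = 5 gives D_5.

Type D_5, Milnor number mu = 5.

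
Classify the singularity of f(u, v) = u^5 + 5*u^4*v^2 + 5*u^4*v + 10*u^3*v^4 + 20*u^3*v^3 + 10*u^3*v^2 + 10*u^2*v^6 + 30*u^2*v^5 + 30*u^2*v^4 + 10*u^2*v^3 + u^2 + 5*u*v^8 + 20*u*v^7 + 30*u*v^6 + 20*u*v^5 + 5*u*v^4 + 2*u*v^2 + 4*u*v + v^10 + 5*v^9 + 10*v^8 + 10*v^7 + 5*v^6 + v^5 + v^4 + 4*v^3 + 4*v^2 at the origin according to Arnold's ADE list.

A4

The Hessian of f at 0 has rank 1. Corank 1: A-series; mu = 4 gives A_4.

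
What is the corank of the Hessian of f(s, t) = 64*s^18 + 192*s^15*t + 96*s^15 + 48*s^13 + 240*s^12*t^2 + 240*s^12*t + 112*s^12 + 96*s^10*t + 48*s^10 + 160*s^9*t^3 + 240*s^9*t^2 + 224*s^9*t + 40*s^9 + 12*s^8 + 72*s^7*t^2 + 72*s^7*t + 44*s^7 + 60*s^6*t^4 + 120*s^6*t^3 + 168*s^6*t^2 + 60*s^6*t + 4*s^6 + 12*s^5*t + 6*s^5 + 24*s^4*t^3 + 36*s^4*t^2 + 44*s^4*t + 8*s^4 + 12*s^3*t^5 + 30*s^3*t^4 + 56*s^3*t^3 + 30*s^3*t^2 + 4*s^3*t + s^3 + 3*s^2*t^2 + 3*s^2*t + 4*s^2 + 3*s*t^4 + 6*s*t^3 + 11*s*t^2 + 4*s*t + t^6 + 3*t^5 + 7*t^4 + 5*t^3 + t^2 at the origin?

The Hessian at 0 is [[8, 4], [4, 2]] of rank 1; hence corank 1.

1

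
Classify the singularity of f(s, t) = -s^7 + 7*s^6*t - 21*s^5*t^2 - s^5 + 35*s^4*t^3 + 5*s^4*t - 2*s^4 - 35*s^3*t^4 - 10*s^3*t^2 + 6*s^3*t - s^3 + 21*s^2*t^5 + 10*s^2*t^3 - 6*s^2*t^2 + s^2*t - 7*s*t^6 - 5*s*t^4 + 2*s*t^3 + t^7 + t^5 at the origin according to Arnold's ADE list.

The Hessian of f at 0 is [[0, 0], [0, 0]] with rank 0, so corank 2. A Groebner basis of the Jacobian ideal J(f) in C{s,t} is {9*s^2/20 + s*t^3 + 13*s*t^2/20 - s*t/10 - t^3/10, 17*s^2/20 + 49*s*t^2/20 - 3*s*t/10 + t^4 - 3*t^3/10, s^3 - s^2/20 + 3*s*t^2/20 - s*t/10 - t^3/10, s^2*t - 7*s^2/20 - 19*s*t^2/20 + 3*s*t/10 + 3*t^3/10}; counting standard monomials gives mu = 8. Corank 2; j^3 = -s^2*(s - t) has shape L^2 M (L != M), so D-series; mu = 8 gives D_8.

D_8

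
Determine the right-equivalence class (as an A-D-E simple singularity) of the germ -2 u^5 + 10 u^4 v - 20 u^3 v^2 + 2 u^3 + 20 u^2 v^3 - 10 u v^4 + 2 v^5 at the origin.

The Hessian of f at 0 has rank 0. Corank 2; j^3 = 2*u^3 is a perfect cube, so E-series; the 5-jet and mu = 8 give E_8.

E_8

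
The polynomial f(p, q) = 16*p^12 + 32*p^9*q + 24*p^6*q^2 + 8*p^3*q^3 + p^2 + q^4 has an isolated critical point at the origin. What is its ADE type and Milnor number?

The Hessian of f at 0 is [[2, 0], [0, 0]] with rank 1, so corank 1. A Groebner basis of the Jacobian ideal J(f) in C{p,q} is {q^3, p}; counting standard monomials gives mu = 3. Corank 1: A-series; mu = 3 gives A_3.

Type A3, Milnor number mu = 3.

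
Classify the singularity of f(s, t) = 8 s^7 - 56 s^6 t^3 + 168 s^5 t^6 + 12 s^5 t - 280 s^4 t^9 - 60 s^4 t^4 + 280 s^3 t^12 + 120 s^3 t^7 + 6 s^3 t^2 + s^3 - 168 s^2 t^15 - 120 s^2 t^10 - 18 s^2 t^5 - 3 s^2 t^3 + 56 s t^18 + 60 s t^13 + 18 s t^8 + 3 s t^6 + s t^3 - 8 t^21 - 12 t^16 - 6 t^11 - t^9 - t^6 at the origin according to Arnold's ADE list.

E7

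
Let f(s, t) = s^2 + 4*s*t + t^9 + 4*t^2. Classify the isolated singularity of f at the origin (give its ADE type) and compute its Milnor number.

The Hessian of f at 0 has rank 1. Corank 1: A-series; mu = 8 gives A_8.

Type A8, Milnor number mu = 8.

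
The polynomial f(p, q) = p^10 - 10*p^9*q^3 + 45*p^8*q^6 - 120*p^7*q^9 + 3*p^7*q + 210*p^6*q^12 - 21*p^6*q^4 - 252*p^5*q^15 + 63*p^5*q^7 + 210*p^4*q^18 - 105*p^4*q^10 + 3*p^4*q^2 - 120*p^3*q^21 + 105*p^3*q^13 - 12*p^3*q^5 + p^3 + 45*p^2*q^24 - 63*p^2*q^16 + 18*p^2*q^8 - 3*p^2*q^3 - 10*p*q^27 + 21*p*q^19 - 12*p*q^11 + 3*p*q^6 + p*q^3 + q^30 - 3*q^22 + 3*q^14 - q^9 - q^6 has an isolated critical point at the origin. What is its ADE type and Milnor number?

Type E_7, Milnor number mu = 7.

The Hessian of f at 0 has rank 0. Corank 2; j^3 = p^3 is a perfect cube, so E-series; the 4-jet and mu = 7 give E_7.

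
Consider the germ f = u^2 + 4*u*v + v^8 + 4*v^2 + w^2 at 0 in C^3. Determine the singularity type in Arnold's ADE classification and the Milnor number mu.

Type A7, Milnor number mu = 7.

The Hessian of f at 0 has rank 2. Corank 1: A-series; mu = 7 gives A_7.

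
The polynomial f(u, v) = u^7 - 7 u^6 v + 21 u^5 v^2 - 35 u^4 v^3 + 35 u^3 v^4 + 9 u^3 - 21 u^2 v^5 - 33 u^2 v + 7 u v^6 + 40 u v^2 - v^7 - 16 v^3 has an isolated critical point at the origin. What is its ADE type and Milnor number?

Type D_{8}, Milnor number mu = 8.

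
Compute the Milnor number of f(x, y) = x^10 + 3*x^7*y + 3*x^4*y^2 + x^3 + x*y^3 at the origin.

7

The Hessian of f at 0 has rank 0. Corank 2; j^3 = x^3 is a perfect cube, so E-series; the 4-jet and mu = 7 give E_7.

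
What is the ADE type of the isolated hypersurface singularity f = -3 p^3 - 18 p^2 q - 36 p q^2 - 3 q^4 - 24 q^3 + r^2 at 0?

The Hessian of f at 0 has rank 1. Corank 2; j^3 = -3*(p + 2*q)^3 is a perfect cube, so E-series; the 4-jet and mu = 6 give E_6.

E_{6}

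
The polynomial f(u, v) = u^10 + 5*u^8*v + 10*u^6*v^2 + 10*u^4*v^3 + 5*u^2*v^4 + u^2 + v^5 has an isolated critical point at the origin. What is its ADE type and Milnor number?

The Hessian of f at 0 has rank 1. Corank 1: A-series; mu = 4 gives A_4.

Type A_{4}, Milnor number mu = 4.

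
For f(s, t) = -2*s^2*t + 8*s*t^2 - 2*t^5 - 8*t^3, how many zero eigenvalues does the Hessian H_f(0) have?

2

Hessian at 0 has rank 0.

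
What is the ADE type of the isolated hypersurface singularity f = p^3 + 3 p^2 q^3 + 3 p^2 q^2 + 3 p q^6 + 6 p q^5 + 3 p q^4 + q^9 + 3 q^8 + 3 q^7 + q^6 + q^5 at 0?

E_8

The Hessian of f at 0 has rank 0. Corank 2; j^3 = p^3 is a perfect cube, so E-series; the 5-jet and mu = 8 give E_8.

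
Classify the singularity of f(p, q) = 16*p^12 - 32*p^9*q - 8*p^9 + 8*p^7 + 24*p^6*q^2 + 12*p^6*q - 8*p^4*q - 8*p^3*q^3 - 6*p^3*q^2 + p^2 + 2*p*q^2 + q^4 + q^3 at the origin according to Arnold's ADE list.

The Hessian of f at 0 is [[2, 0], [0, 0]] with rank 1, so corank 1. A Groebner basis of the Jacobian ideal J(f) in C{p,q} is {q^2, p}; counting standard monomials gives mu = 2. Corank 1: A-series; mu = 2 gives A_2.

A_2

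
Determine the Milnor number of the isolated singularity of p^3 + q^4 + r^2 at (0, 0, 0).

The Hessian of f at 0 has rank 1. Corank 2; j^3 = p^3 is a perfect cube, so E-series; the 4-jet and mu = 6 give E_6.

6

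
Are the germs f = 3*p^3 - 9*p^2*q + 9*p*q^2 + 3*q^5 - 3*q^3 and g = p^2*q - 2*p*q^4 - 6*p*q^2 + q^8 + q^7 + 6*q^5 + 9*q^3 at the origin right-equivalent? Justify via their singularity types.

No.

The Hessian of f at 0 has rank 0. Corank 2; j^3 = 3*(p - q)^3 is a perfect cube, so E-series; the 5-jet and mu = 8 give E_8. The Hessian of g at 0 has rank 0. Corank 2; j^3 = q*(p - 3*q)^2 has shape L^2 M (L != M), so D-series; mu = 9 gives D_9. f is E_8 but g is D_9, hence not right-equivalent.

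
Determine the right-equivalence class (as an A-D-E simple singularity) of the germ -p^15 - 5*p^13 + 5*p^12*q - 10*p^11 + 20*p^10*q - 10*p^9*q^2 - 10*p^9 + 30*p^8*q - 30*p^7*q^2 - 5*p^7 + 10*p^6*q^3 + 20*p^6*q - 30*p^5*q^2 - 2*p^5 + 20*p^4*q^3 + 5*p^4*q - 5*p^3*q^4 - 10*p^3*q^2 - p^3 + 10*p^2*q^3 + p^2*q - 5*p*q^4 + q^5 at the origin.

D_6

The Hessian of f at 0 has rank 0. Corank 2; j^3 = -p^2*(p - q) has shape L^2 M (L != M), so D-series; mu = 6 gives D_6.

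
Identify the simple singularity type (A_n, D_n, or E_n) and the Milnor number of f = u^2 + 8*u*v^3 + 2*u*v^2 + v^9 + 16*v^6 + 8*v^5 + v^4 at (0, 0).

The Hessian of f at 0 is [[2, 0], [0, 0]] with rank 1, so corank 1. A Groebner basis of the Jacobian ideal J(f) in C{u,v} is {u^2*v^2 - u^2*v/2 + 3*u^2/16 + u*v^2/4 - u*v/64 + u/256 + v^2/256, u^3 + 3*u^2*v/4 - 5*u^2/16 - 7*u*v^2/16 + u*v/32 - u/128 - v^2/128, u/4 + v^3 + v^2/4}; counting standard monomials gives mu = 8. Corank 1: A-series; mu = 8 gives A_8.

Type A_8, Milnor number mu = 8.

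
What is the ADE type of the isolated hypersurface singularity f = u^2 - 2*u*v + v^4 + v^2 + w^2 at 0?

The Hessian of f at 0 has rank 2. Corank 1: A-series; mu = 3 gives A_3.

A3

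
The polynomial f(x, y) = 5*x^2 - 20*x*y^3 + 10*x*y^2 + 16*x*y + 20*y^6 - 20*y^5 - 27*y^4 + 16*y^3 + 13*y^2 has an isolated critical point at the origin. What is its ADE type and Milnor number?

The Hessian of f at 0 is [[10, 16], [16, 26]] with rank 2, so corank 0. A Groebner basis of the Jacobian ideal J(f) in C{x,y} is {x, y}; counting standard monomials gives mu = 1. Corank 0: nondegenerate Morse point, so A_1.

Type A1, Milnor number mu = 1.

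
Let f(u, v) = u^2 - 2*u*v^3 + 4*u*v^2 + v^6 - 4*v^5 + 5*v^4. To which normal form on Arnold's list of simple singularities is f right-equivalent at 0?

A3

The Hessian of f at 0 is [[2, 0], [0, 0]] with rank 1, so corank 1. A Groebner basis of the Jacobian ideal J(f) in C{u,v} is {u^2, u*v, u/2 + v^2}; counting standard monomials gives mu = 3. Corank 1: A-series; mu = 3 gives A_3.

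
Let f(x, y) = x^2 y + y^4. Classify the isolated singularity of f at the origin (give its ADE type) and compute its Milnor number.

Type D5, Milnor number mu = 5.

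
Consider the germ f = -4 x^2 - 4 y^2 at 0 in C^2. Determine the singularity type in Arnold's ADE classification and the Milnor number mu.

The Hessian of f at 0 has rank 2. Corank 0: nondegenerate Morse point, so A_1.

Type A_{1}, Milnor number mu = 1.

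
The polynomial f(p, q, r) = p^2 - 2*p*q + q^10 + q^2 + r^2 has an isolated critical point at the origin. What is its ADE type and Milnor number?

Type A9, Milnor number mu = 9.

The Hessian of f at 0 has rank 2. Corank 1: A-series; mu = 9 gives A_9.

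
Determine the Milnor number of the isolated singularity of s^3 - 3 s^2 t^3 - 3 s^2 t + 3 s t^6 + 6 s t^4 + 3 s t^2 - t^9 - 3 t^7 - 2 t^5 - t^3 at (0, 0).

8

The Hessian of f at 0 has rank 0. Corank 2; j^3 = (s - t)^3 is a perfect cube, so E-series; the 5-jet and mu = 8 give E_8.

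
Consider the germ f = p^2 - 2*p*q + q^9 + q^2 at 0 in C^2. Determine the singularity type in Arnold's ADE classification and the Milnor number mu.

Type A_8, Milnor number mu = 8.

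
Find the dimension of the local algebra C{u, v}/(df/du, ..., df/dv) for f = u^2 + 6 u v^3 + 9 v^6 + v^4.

3

The Hessian of f at 0 is [[2, 0], [0, 0]] with rank 1, so corank 1. A Groebner basis of the Jacobian ideal J(f) in C{u,v} is {v^3, u}; counting standard monomials gives mu = 3. Corank 1: A-series; mu = 3 gives A_3.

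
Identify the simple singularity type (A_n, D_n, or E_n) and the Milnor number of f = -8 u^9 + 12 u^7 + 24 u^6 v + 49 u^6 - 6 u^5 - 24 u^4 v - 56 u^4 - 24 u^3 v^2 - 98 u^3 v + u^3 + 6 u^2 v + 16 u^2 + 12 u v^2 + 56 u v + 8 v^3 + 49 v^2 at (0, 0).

Type A2, Milnor number mu = 2.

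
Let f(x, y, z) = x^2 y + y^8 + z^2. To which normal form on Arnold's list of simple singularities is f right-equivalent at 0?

D_{9}

The Hessian of f at 0 is [[0, 0, 0], [0, 0, 0], [0, 0, 2]] with rank 1, so corank 2. A Groebner basis of the Jacobian ideal J(f) in C{x,y,z} is {x^2/8 + y^7, x^3, x*y, z}; counting standard monomials gives mu = 9. Corank 2; j^3 = x^2*y has shape L^2 M (L != M), so D-series; mu = 9 gives D_9.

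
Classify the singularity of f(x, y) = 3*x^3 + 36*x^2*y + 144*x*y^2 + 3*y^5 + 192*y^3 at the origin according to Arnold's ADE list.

E_8

The Hessian of f at 0 has rank 0. Corank 2; j^3 = 3*(x + 4*y)^3 is a perfect cube, so E-series; the 5-jet and mu = 8 give E_8.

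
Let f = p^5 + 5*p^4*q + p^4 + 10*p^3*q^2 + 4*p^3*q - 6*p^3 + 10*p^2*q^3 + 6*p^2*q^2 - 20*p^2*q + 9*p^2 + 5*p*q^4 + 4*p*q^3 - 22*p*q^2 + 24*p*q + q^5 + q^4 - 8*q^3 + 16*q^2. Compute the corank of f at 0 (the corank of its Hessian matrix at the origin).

1

Hessian at 0 has rank 1.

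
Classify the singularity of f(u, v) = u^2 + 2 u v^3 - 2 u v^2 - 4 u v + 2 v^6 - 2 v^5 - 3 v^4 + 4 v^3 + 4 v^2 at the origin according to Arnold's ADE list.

The Hessian of f at 0 has rank 1. Corank 1: A-series; mu = 5 gives A_5.

A_{5}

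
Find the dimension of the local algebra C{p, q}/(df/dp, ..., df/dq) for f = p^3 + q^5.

8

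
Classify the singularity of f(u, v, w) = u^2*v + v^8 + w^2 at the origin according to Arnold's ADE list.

The Hessian of f at 0 is [[0, 0, 0], [0, 0, 0], [0, 0, 2]] with rank 1, so corank 2. A Groebner basis of the Jacobian ideal J(f) in C{u,v,w} is {u^2/8 + v^7, u^3, u*v, w}; counting standard monomials gives mu = 9. Corank 2; j^3 = u^2*v has shape L^2 M (L != M), so D-series; mu = 9 gives D_9.

D_{9}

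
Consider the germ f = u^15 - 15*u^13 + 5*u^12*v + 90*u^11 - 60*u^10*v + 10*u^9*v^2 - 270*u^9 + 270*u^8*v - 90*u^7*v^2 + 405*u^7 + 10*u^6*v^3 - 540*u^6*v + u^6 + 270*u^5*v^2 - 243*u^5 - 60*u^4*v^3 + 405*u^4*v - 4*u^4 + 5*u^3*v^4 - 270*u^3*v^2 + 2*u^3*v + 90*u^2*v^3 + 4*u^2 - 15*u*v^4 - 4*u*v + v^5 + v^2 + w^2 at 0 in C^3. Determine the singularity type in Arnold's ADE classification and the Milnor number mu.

Type A_{4}, Milnor number mu = 4.

The Hessian of f at 0 has rank 2. Corank 1: A-series; mu = 4 gives A_4.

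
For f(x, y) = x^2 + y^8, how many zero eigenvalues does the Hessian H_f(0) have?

The Hessian at 0 is [[2, 0], [0, 0]] of rank 1; hence corank 1.

1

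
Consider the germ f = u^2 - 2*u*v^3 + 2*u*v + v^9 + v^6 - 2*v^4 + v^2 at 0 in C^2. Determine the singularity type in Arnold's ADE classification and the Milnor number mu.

Type A_8, Milnor number mu = 8.

The Hessian of f at 0 is [[2, 2], [2, 2]] with rank 1, so corank 1. A Groebner basis of the Jacobian ideal J(f) in C{u,v} is {u^2*v^2 + 2*u^2 + 3*u*v + v^2, u^3 + 3*u^2*v + 3*u*v^2 + u + v, -u + v^3 - v}; counting standard monomials gives mu = 8. Corank 1: A-series; mu = 8 gives A_8.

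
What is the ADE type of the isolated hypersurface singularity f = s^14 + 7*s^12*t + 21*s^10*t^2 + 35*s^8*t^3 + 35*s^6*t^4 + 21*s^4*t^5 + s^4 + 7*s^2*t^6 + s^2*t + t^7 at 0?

The Hessian of f at 0 has rank 0. Corank 2; j^3 = s^2*t has shape L^2 M (L != M), so D-series; mu = 8 gives D_8.

D8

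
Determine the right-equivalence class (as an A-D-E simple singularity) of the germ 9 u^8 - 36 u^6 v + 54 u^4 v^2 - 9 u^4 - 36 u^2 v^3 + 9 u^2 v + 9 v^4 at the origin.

The Hessian of f at 0 is [[0, 0], [0, 0]] with rank 0, so corank 2. A Groebner basis of the Jacobian ideal J(f) in C{u,v} is {u^3, u^2/4 + v^3, u*v}; counting standard monomials gives mu = 5. Corank 2; j^3 = 9*u^2*v has shape L^2 M (L != M), so D-series; mu = 5 gives D_5.

D_5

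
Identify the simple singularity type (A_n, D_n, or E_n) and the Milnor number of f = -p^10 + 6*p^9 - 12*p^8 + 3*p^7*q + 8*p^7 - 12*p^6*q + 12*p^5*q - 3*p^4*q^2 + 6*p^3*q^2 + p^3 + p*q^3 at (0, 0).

Type E_7, Milnor number mu = 7.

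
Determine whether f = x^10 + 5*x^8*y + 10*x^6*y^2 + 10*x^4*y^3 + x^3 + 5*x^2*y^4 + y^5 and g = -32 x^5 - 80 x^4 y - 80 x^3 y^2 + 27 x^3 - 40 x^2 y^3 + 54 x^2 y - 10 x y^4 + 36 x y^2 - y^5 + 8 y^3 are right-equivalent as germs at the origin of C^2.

The Hessian of f at 0 has rank 0. Corank 2; j^3 = x^3 is a perfect cube, so E-series; the 5-jet and mu = 8 give E_8. The Hessian of g at 0 has rank 0. Corank 2; j^3 = (3*x + 2*y)^3 is a perfect cube, so E-series; the 5-jet and mu = 8 give E_8. Both have type E_8, hence right-equivalent.

Yes.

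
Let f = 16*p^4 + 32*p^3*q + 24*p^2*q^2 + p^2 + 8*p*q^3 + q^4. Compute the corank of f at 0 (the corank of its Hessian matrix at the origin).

1

Hessian at 0 has rank 1.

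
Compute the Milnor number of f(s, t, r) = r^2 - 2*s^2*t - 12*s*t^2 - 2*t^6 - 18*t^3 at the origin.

The Hessian of f at 0 has rank 1. Corank 2; j^3 = -2*t*(s + 3*t)^2 has shape L^2 M (L != M), so D-series; mu = 7 gives D_7.

7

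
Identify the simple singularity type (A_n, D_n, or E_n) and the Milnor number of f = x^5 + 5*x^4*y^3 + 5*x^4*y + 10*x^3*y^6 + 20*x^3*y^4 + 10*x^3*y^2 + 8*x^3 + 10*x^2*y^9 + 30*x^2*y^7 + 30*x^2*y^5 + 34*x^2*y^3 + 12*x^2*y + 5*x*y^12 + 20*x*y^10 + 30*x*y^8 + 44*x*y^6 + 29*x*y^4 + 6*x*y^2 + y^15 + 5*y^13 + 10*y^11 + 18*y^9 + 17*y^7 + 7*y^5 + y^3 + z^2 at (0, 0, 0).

Type E_{8}, Milnor number mu = 8.

The Hessian of f at 0 is [[0, 0, 0], [0, 0, 0], [0, 0, 2]] with rank 1, so corank 2. A Groebner basis of the Jacobian ideal J(f) in C{x,y,z} is {5*x^2/2 + x*y^3 + 5*x*y/2 + 5*y^2/8, -4*x^2 - 4*x*y + y^4 - y^2, x^3 - 3*x*y^2/4 - y^3/4, x^2*y + x*y^2 + y^3/4, z}; counting standard monomials gives mu = 8. Corank 2; j^3 = (2*x + y)^3 is a perfect cube, so E-series; the 5-jet and mu = 8 give E_8.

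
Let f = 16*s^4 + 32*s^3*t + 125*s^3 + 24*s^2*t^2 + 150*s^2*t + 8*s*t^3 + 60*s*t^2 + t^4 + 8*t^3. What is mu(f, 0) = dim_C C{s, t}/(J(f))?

The Hessian of f at 0 is [[0, 0], [0, 0]] with rank 0, so corank 2. A Groebner basis of the Jacobian ideal J(f) in C{s,t} is {t^4, s*t^2 + 13*t^3/30, s^2 + 4*s*t/5 + 4*t^2/25}; counting standard monomials gives mu = 6. Corank 2; j^3 = (5*s + 2*t)^3 is a perfect cube, so E-series; the 4-jet and mu = 6 give E_6.

6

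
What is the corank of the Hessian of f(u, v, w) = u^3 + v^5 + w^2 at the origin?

2

Hessian at 0 has rank 1.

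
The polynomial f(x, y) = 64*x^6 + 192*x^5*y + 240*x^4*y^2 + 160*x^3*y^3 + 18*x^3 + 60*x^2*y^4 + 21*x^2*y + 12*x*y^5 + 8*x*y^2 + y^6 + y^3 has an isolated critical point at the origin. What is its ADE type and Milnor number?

The Hessian of f at 0 has rank 0. Corank 2; j^3 = (2*x + y)*(3*x + y)^2 has shape L^2 M (L != M), so D-series; mu = 7 gives D_7.

Type D7, Milnor number mu = 7.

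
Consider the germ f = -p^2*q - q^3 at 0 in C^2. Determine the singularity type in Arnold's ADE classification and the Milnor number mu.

Type D_4, Milnor number mu = 4.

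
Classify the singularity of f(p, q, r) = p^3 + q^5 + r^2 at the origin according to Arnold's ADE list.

The Hessian of f at 0 has rank 1. Corank 2; j^3 = p^3 is a perfect cube, so E-series; the 5-jet and mu = 8 give E_8.

E_{8}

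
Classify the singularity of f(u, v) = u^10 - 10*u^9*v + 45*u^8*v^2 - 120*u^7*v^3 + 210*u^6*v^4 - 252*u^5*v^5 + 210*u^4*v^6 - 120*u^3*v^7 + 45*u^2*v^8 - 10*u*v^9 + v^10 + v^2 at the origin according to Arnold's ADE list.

A9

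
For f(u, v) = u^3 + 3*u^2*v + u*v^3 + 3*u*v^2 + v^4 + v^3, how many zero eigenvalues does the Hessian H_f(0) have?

2

The Hessian at 0 is [[0, 0], [0, 0]] of rank 0; hence corank 2.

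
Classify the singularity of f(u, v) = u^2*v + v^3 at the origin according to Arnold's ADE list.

D4

The Hessian of f at 0 is [[0, 0], [0, 0]] with rank 0, so corank 2. A Groebner basis of the Jacobian ideal J(f) in C{u,v} is {v^3, u^2 + 3*v^2, u*v}; counting standard monomials gives mu = 4. Corank 2; j^3 = v*(u^2 + v^2) splits into three distinct lines over C (the quadratic factor has nonzero discriminant), so D_4.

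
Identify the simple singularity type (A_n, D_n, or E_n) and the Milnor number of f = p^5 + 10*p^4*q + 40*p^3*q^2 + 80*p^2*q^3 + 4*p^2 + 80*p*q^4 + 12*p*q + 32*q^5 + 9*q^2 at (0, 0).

Type A_4, Milnor number mu = 4.

The Hessian of f at 0 has rank 1. Corank 1: A-series; mu = 4 gives A_4.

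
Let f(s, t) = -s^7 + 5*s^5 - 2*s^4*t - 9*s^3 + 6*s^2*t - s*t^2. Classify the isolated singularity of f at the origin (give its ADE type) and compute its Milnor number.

Type D6, Milnor number mu = 6.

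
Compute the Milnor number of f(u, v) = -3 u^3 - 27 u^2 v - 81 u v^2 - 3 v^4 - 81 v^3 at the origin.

The Hessian of f at 0 has rank 0. Corank 2; j^3 = -3*(u + 3*v)^3 is a perfect cube, so E-series; the 4-jet and mu = 6 give E_6.

6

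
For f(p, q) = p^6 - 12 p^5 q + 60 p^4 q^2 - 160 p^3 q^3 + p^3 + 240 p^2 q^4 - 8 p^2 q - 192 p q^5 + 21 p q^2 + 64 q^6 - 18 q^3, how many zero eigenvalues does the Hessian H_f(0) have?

The Hessian at 0 is [[0, 0], [0, 0]] of rank 0; hence corank 2.

2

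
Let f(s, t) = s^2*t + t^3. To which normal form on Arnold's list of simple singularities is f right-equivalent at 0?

D_{4}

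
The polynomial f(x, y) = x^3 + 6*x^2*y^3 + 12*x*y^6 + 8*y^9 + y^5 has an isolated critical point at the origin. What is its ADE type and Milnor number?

Type E_{8}, Milnor number mu = 8.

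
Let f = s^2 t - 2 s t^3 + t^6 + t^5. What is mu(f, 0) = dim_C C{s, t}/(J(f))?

The Hessian of f at 0 is [[0, 0], [0, 0]] with rank 0, so corank 2. A Groebner basis of the Jacobian ideal J(f) in C{s,t} is {s^3, s^2*t + s^2/6 - s*t^2/6, -s*t + t^3}; counting standard monomials gives mu = 7. Corank 2; j^3 = s^2*t has shape L^2 M (L != M), so D-series; mu = 7 gives D_7.

7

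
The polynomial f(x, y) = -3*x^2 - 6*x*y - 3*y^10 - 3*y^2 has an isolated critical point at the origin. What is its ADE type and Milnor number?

The Hessian of f at 0 has rank 1. Corank 1: A-series; mu = 9 gives A_9.

Type A_{9}, Milnor number mu = 9.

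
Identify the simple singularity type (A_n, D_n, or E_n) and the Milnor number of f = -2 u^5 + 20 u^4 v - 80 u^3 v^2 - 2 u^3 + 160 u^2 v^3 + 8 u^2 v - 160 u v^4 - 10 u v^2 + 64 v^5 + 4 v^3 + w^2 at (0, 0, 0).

The Hessian of f at 0 is [[0, 0, 0], [0, 0, 0], [0, 0, 2]] with rank 1, so corank 2. A Groebner basis of the Jacobian ideal J(f) in C{u,v,w} is {u*v/5 + v^4 - v^2/5, u*v^2 - v^3, u^2 - 3*u*v + 2*v^2, w}; counting standard monomials gives mu = 6. Corank 2; j^3 = -2*(u - 2*v)*(u - v)^2 has shape L^2 M (L != M), so D-series; mu = 6 gives D_6.

Type D_{6}, Milnor number mu = 6.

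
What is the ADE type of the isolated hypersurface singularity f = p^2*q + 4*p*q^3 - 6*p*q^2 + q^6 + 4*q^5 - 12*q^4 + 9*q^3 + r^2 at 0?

D_7

The Hessian of f at 0 has rank 1. Corank 2; j^3 = q*(p - 3*q)^2 has shape L^2 M (L != M), so D-series; mu = 7 gives D_7.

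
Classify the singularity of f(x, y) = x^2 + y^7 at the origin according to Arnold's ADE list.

A_6

The Hessian of f at 0 is [[2, 0], [0, 0]] with rank 1, so corank 1. A Groebner basis of the Jacobian ideal J(f) in C{x,y} is {y^6, x}; counting standard monomials gives mu = 6. Corank 1: A-series; mu = 6 gives A_6.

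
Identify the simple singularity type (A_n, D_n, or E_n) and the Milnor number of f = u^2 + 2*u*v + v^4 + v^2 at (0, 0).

Type A_{3}, Milnor number mu = 3.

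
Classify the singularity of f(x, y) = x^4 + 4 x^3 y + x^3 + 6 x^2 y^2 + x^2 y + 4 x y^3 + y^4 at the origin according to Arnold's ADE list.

D5

The Hessian of f at 0 is [[0, 0], [0, 0]] with rank 0, so corank 2. A Groebner basis of the Jacobian ideal J(f) in C{x,y} is {x*y^2, -x*y/4 + y^3, x^2 + x*y}; counting standard monomials gives mu = 5. Corank 2; j^3 = x^2*(x + y) has shape L^2 M (L != M), so D-series; mu = 5 gives D_5.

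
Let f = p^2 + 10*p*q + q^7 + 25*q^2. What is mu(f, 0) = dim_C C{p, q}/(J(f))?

The Hessian of f at 0 is [[2, 10], [10, 50]] with rank 1, so corank 1. A Groebner basis of the Jacobian ideal J(f) in C{p,q} is {q^6, p + 5*q}; counting standard monomials gives mu = 6. Corank 1: A-series; mu = 6 gives A_6.

6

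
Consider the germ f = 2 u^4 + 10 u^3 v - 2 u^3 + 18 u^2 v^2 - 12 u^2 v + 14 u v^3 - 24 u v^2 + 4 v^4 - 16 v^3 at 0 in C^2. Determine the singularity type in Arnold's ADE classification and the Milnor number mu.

Type E7, Milnor number mu = 7.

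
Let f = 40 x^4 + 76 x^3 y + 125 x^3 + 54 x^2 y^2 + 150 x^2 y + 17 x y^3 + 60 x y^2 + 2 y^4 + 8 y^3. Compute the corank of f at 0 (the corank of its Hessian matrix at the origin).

2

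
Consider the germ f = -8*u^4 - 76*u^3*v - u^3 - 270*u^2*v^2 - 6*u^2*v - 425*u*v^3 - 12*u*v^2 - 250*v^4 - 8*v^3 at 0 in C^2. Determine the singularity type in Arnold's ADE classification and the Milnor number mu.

Type E_7, Milnor number mu = 7.

The Hessian of f at 0 has rank 0. Corank 2; j^3 = -(u + 2*v)^3 is a perfect cube, so E-series; the 4-jet and mu = 7 give E_7.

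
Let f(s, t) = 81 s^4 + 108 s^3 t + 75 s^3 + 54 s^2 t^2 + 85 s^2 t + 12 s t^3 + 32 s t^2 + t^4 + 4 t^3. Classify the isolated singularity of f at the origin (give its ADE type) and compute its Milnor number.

Type D_{5}, Milnor number mu = 5.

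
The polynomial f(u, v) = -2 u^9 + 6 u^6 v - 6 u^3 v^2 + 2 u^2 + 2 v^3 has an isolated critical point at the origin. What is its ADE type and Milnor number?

Type A_2, Milnor number mu = 2.

The Hessian of f at 0 is [[4, 0], [0, 0]] with rank 1, so corank 1. A Groebner basis of the Jacobian ideal J(f) in C{u,v} is {v^2, u}; counting standard monomials gives mu = 2. Corank 1: A-series; mu = 2 gives A_2.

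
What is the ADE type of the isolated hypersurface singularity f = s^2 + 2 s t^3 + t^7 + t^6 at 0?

The Hessian of f at 0 is [[2, 0], [0, 0]] with rank 1, so corank 1. A Groebner basis of the Jacobian ideal J(f) in C{s,t} is {s + t^3, s^2}; counting standard monomials gives mu = 6. Corank 1: A-series; mu = 6 gives A_6.

A6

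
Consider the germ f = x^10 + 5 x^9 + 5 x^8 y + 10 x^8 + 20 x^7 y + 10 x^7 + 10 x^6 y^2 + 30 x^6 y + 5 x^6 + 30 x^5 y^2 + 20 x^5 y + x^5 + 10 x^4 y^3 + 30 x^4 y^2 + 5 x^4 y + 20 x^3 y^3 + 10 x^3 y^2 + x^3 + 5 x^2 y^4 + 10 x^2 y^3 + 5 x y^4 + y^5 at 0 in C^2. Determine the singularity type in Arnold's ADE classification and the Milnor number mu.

Type E_8, Milnor number mu = 8.

The Hessian of f at 0 is [[0, 0], [0, 0]] with rank 0, so corank 2. A Groebner basis of the Jacobian ideal J(f) in C{x,y} is {y^5, x*y^3 + y^4/4, x^2}; counting standard monomials gives mu = 8. Corank 2; j^3 = x^3 is a perfect cube, so E-series; the 5-jet and mu = 8 give E_8.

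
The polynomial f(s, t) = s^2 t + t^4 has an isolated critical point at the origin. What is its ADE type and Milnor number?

Type D5, Milnor number mu = 5.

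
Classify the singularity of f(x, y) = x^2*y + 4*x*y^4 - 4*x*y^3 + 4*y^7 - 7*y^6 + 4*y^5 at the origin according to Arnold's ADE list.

D_7

The Hessian of f at 0 has rank 0. Corank 2; j^3 = x^2*y has shape L^2 M (L != M), so D-series; mu = 7 gives D_7.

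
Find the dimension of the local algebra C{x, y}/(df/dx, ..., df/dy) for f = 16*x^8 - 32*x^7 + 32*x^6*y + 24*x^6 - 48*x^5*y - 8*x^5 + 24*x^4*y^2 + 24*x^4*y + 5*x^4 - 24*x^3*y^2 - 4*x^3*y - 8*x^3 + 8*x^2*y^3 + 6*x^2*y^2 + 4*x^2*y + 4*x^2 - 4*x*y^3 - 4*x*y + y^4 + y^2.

3

The Hessian of f at 0 is [[8, -4], [-4, 2]] with rank 1, so corank 1. A Groebner basis of the Jacobian ideal J(f) in C{x,y} is {x^2 - x + y/2, x*y - 2*x + y, -4*x + y^2 + 2*y}; counting standard monomials gives mu = 3. Corank 1: A-series; mu = 3 gives A_3.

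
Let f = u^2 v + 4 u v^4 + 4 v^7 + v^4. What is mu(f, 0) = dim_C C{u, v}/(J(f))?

The Hessian of f at 0 has rank 0. Corank 2; j^3 = u^2*v has shape L^2 M (L != M), so D-series; mu = 5 gives D_5.

5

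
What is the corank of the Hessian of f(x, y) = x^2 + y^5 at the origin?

The Hessian at 0 is [[2, 0], [0, 0]] of rank 1; hence corank 1.

1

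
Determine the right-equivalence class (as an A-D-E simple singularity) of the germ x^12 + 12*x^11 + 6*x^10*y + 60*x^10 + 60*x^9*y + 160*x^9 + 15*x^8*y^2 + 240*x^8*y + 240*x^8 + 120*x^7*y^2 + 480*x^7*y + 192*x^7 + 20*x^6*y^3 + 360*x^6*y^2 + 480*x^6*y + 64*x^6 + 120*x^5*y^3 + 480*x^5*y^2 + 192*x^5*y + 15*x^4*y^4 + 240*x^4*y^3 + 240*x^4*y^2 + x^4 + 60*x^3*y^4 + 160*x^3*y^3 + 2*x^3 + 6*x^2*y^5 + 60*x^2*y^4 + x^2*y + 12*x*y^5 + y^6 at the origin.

The Hessian of f at 0 has rank 0. Corank 2; j^3 = x^2*(2*x + y) has shape L^2 M (L != M), so D-series; mu = 7 gives D_7.

D_{7}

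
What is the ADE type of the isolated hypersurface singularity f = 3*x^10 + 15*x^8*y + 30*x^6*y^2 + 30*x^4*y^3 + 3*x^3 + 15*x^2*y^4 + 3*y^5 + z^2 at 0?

The Hessian of f at 0 has rank 1. Corank 2; j^3 = 3*x^3 is a perfect cube, so E-series; the 5-jet and mu = 8 give E_8.

E_{8}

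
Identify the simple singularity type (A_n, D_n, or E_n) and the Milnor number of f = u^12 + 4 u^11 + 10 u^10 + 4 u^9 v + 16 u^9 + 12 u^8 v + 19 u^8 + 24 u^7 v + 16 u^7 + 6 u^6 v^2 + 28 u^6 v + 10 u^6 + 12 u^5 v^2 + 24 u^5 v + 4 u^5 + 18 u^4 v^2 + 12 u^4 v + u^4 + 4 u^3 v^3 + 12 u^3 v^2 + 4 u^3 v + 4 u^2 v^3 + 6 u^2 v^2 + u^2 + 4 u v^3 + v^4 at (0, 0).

Type A_{3}, Milnor number mu = 3.

The Hessian of f at 0 has rank 1. Corank 1: A-series; mu = 3 gives A_3.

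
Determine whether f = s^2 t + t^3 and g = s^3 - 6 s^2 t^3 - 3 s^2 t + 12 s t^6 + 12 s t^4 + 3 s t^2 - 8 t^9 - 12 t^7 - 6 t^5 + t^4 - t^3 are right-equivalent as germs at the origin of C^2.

No.

The Hessian of f at 0 has rank 0. Corank 2; j^3 = t*(s^2 + t^2) splits into three distinct lines over C (the quadratic factor has nonzero discriminant), so D_4. The Hessian of g at 0 has rank 0. Corank 2; j^3 = (s - t)^3 is a perfect cube, so E-series; the 4-jet and mu = 6 give E_6. f is D_4 but g is E_6, hence not right-equivalent.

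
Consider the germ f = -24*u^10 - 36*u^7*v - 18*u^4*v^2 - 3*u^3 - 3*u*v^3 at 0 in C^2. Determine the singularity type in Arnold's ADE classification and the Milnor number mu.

Type E_7, Milnor number mu = 7.

The Hessian of f at 0 has rank 0. Corank 2; j^3 = -3*u^3 is a perfect cube, so E-series; the 4-jet and mu = 7 give E_7.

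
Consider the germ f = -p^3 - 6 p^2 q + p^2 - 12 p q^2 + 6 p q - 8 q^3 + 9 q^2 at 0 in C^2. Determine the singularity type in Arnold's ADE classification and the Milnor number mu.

Type A_{2}, Milnor number mu = 2.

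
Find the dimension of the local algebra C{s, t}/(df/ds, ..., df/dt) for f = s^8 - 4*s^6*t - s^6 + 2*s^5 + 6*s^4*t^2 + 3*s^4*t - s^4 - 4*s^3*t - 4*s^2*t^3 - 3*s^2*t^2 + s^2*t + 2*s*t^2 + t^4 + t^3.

The Hessian of f at 0 has rank 0. Corank 2; j^3 = t*(s + t)^2 has shape L^2 M (L != M), so D-series; mu = 5 gives D_5.

5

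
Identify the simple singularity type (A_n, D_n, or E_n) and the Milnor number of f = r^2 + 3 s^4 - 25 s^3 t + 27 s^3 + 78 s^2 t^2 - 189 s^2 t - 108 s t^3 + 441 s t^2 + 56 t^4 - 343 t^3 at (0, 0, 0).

Type E_7, Milnor number mu = 7.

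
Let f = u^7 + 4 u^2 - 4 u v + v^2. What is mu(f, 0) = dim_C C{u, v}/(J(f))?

The Hessian of f at 0 is [[8, -4], [-4, 2]] with rank 1, so corank 1. A Groebner basis of the Jacobian ideal J(f) in C{u,v} is {v^6, u - v/2}; counting standard monomials gives mu = 6. Corank 1: A-series; mu = 6 gives A_6.

6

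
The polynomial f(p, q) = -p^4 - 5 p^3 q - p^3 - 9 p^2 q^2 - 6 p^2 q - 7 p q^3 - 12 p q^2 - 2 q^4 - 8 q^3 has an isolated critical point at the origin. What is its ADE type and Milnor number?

Type E7, Milnor number mu = 7.

The Hessian of f at 0 is [[0, 0], [0, 0]] with rank 0, so corank 2. A Groebner basis of the Jacobian ideal J(f) in C{p,q} is {3*p^2 + 12*p*q + q^4 - q^3 + 12*q^2, p^3 + 18*p^2 + 72*p*q + 2*q^3 + 72*q^2, p^2*q - 7*p^2 - 28*p*q - 5*q^3/3 - 28*q^2, 2*p^2 + p*q^2 + 8*p*q + 4*q^3/3 + 8*q^2}; counting standard monomials gives mu = 7. Corank 2; j^3 = -(p + 2*q)^3 is a perfect cube, so E-series; the 4-jet and mu = 7 give E_7.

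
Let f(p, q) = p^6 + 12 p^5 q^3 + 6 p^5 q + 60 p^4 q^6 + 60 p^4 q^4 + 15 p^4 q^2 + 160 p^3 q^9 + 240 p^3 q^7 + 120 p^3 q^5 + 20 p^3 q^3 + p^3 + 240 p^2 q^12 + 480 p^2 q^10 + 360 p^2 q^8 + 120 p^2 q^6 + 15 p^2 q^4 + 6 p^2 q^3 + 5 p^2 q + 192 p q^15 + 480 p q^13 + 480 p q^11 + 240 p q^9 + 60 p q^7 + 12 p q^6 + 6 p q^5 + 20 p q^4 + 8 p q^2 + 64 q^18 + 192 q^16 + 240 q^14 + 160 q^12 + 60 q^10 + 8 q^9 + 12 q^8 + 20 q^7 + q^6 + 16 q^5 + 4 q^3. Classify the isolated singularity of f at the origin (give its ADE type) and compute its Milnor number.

The Hessian of f at 0 has rank 0. Corank 2; j^3 = (p + q)*(p + 2*q)^2 has shape L^2 M (L != M), so D-series; mu = 7 gives D_7.

Type D_{7}, Milnor number mu = 7.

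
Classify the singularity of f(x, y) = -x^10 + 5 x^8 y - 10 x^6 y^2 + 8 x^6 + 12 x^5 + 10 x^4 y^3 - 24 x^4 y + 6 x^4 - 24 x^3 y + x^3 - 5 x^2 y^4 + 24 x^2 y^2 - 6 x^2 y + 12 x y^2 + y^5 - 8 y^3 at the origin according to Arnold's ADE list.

E_{8}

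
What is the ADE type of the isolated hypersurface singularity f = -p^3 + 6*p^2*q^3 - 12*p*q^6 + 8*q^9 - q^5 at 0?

E_{8}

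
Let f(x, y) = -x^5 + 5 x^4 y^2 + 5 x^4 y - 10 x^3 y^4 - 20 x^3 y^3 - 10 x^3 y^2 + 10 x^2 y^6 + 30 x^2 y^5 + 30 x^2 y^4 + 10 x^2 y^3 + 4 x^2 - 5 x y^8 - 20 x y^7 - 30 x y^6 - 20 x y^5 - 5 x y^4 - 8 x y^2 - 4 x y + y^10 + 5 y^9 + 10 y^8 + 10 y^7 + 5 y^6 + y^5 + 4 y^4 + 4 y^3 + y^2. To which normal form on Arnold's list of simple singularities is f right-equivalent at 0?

The Hessian of f at 0 is [[8, -4], [-4, 2]] with rank 1, so corank 1. A Groebner basis of the Jacobian ideal J(f) in C{x,y} is {x^2 - x*y + x/4 - y/8, -x + y^2 + y/2}; counting standard monomials gives mu = 4. Corank 1: A-series; mu = 4 gives A_4.

A_{4}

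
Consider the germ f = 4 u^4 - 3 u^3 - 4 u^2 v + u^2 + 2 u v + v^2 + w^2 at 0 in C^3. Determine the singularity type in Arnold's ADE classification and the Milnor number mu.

Type A_{2}, Milnor number mu = 2.

The Hessian of f at 0 has rank 2. Corank 1: A-series; mu = 2 gives A_2.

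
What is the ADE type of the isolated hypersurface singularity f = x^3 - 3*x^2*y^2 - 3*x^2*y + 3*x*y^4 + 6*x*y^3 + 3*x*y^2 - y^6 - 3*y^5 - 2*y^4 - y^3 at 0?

The Hessian of f at 0 is [[0, 0], [0, 0]] with rank 0, so corank 2. A Groebner basis of the Jacobian ideal J(f) in C{x,y} is {x^3 - 3*x^2/2 + 3*x*y - 3*y^2/2, x^2*y - x^2 + 2*x*y - y^2, -x^2/2 + x*y^2 + x*y - y^2/2, y^3}; counting standard monomials gives mu = 6. Corank 2; j^3 = (x - y)^3 is a perfect cube, so E-series; the 4-jet and mu = 6 give E_6.

E6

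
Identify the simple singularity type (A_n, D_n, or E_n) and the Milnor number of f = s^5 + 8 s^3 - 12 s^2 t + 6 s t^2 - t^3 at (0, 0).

Type E8, Milnor number mu = 8.

The Hessian of f at 0 has rank 0. Corank 2; j^3 = (2*s - t)^3 is a perfect cube, so E-series; the 5-jet and mu = 8 give E_8.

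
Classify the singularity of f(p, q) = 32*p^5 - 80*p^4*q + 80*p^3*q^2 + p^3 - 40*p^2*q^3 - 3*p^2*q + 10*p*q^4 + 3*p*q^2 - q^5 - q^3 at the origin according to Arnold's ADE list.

The Hessian of f at 0 is [[0, 0], [0, 0]] with rank 0, so corank 2. A Groebner basis of the Jacobian ideal J(f) in C{p,q} is {q^5, p*q^3 - 7*q^4/8, p^2 - 2*p*q + q^2}; counting standard monomials gives mu = 8. Corank 2; j^3 = (p - q)^3 is a perfect cube, so E-series; the 5-jet and mu = 8 give E_8.

E_{8}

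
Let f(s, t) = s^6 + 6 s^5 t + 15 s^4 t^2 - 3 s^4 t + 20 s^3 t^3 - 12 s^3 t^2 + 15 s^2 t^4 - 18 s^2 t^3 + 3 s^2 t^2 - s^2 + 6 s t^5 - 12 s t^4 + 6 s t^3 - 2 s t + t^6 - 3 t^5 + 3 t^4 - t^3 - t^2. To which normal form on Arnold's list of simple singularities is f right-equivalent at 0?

The Hessian of f at 0 has rank 1. Corank 1: A-series; mu = 2 gives A_2.

A_{2}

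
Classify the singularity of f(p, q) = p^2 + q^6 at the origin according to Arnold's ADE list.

A_5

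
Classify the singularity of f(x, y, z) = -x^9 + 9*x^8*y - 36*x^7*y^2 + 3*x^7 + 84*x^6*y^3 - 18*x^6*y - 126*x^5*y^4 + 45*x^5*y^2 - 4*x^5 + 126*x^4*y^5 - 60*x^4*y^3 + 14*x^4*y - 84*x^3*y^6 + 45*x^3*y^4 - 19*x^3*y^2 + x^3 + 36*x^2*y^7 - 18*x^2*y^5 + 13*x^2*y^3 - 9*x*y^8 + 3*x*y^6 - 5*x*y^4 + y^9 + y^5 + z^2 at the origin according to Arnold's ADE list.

E8

The Hessian of f at 0 has rank 1. Corank 2; j^3 = x^3 is a perfect cube, so E-series; the 5-jet and mu = 8 give E_8.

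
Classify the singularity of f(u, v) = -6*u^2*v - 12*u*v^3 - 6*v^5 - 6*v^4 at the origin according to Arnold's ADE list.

D_{5}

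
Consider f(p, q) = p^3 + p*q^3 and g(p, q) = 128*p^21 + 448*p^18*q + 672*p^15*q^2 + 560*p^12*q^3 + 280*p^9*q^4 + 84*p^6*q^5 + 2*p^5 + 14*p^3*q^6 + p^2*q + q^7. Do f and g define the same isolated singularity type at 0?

The Hessian of f at 0 has rank 0. Corank 2; j^3 = p^3 is a perfect cube, so E-series; the 4-jet and mu = 7 give E_7. The Hessian of g at 0 has rank 0. Corank 2; j^3 = p^2*q has shape L^2 M (L != M), so D-series; mu = 8 gives D_8. f is E_7 but g is D_8, hence not right-equivalent.

No.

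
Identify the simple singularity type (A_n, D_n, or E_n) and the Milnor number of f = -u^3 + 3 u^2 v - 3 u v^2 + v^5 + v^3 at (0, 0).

The Hessian of f at 0 is [[0, 0], [0, 0]] with rank 0, so corank 2. A Groebner basis of the Jacobian ideal J(f) in C{u,v} is {v^4, u^2 - 2*u*v + v^2}; counting standard monomials gives mu = 8. Corank 2; j^3 = -(u - v)^3 is a perfect cube, so E-series; the 5-jet and mu = 8 give E_8.

Type E8, Milnor number mu = 8.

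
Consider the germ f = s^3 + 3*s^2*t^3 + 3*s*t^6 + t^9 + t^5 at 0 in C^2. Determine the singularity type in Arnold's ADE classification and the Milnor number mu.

Type E_8, Milnor number mu = 8.

The Hessian of f at 0 is [[0, 0], [0, 0]] with rank 0, so corank 2. A Groebner basis of the Jacobian ideal J(f) in C{s,t} is {s^2/2 + s*t^3, t^4, s^3, s^2*t}; counting standard monomials gives mu = 8. Corank 2; j^3 = s^3 is a perfect cube, so E-series; the 5-jet and mu = 8 give E_8.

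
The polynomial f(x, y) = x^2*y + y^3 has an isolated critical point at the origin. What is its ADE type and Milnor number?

The Hessian of f at 0 has rank 0. Corank 2; j^3 = y*(x^2 + y^2) splits into three distinct lines over C (the quadratic factor has nonzero discriminant), so D_4.

Type D_{4}, Milnor number mu = 4.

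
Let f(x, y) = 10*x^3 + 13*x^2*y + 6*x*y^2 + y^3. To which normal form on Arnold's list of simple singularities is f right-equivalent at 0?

D4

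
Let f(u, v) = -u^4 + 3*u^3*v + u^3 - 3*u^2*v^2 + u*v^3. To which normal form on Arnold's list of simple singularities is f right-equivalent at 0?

The Hessian of f at 0 has rank 0. Corank 2; j^3 = u^3 is a perfect cube, so E-series; the 4-jet and mu = 7 give E_7.

E7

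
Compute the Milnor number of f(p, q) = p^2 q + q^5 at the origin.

The Hessian of f at 0 has rank 0. Corank 2; j^3 = p^2*q has shape L^2 M (L != M), so D-series; mu = 6 gives D_6.

6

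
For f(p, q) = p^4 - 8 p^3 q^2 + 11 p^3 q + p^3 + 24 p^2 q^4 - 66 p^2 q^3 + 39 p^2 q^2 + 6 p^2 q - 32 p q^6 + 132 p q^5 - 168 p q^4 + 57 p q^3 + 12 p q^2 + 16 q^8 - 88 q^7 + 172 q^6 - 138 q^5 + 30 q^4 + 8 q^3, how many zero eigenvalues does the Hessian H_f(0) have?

Hessian at 0 has rank 0.

2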